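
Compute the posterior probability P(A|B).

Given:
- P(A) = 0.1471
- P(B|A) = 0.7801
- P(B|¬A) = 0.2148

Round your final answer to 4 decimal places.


Bayes' theorem: P(A|B) = P(B|A) × P(A) / P(B)

Step 1: Calculate P(B) using law of total probability
P(B) = P(B|A)P(A) + P(B|¬A)P(¬A)
     = 0.7801 × 0.1471 + 0.2148 × 0.8529
     = 0.11475271 + 0.18320292
     = 0.29795563

Step 2: Apply Bayes' theorem
P(A|B) = P(B|A) × P(A) / P(B)
       = 0.11475271 / 0.29795563
       = 0.3851


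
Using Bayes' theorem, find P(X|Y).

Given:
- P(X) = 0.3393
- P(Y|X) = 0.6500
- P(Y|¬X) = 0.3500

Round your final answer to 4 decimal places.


Bayes' theorem: P(X|Y) = P(Y|X) × P(X) / P(Y)

Step 1: Calculate P(Y) using law of total probability
P(Y) = P(Y|X)P(X) + P(Y|¬X)P(¬X)
     = 0.6500 × 0.3393 + 0.3500 × 0.6607
     = 0.22054500 + 0.23124500
     = 0.45179000

Step 2: Apply Bayes' theorem
P(X|Y) = P(Y|X) × P(X) / P(Y)
       = 0.22054500 / 0.45179000
       = 0.4882


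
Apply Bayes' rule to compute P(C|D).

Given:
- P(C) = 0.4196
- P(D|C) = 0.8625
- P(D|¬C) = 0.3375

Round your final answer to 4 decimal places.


Bayes' theorem: P(C|D) = P(D|C) × P(C) / P(D)

Step 1: Calculate P(D) using law of total probability
P(D) = P(D|C)P(C) + P(D|¬C)P(¬C)
     = 0.8625 × 0.4196 + 0.3375 × 0.5804
     = 0.36190500 + 0.19588500
     = 0.55779000

Step 2: Apply Bayes' theorem
P(C|D) = P(D|C) × P(C) / P(D)
       = 0.36190500 / 0.55779000
       = 0.6488


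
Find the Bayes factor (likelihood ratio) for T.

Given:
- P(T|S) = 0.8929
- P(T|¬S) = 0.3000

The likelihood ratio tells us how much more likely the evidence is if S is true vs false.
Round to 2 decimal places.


Likelihood Ratio (LR) = P(T|S) / P(T|¬S)

LR = 0.8929 / 0.3000
   = 2.98

The evidence is 2.98 times more likely if S is true than if S is false.
LR > 1, so observing T raises the odds in favor of S.


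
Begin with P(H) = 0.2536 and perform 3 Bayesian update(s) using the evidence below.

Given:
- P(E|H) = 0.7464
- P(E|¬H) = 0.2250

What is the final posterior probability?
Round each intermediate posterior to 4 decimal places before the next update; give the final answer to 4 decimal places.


Sequential Bayesian updating:

Initial prior: P(H) = 0.2536

Update 1:
  P(E) = 0.7464 × 0.2536 + 0.2250 × 0.7464 = 0.18928704 + 0.16794000 = 0.35722704
  P(H|E) = 0.18928704 / 0.35722704 = 0.5299

Update 2:
  P(E) = 0.7464 × 0.5299 + 0.2250 × 0.4701 = 0.39551736 + 0.10577250 = 0.50128986
  P(H|E) = 0.39551736 / 0.50128986 = 0.7890

Update 3:
  P(E) = 0.7464 × 0.7890 + 0.2250 × 0.2110 = 0.58890960 + 0.04747500 = 0.63638460
  P(H|E) = 0.58890960 / 0.63638460 = 0.9254

Final posterior: 0.9254


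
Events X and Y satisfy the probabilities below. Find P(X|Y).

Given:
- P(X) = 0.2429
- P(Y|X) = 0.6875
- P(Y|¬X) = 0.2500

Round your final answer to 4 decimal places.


Bayes' theorem: P(X|Y) = P(Y|X) × P(X) / P(Y)

Step 1: Calculate P(Y) using law of total probability
P(Y) = P(Y|X)P(X) + P(Y|¬X)P(¬X)
     = 0.6875 × 0.2429 + 0.2500 × 0.7571
     = 0.16699375 + 0.18927500
     = 0.35626875

Step 2: Apply Bayes' theorem
P(X|Y) = P(Y|X) × P(X) / P(Y)
       = 0.16699375 / 0.35626875
       = 0.4687


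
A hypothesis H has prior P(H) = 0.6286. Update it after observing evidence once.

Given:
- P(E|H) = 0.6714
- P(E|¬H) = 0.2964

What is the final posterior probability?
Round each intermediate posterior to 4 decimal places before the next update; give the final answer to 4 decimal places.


Sequential Bayesian updating:

Initial prior: P(H) = 0.6286

Update 1:
  P(E) = 0.6714 × 0.6286 + 0.2964 × 0.3714 = 0.42204204 + 0.11008296 = 0.53212500
  P(H|E) = 0.42204204 / 0.53212500 = 0.7931

Final posterior: 0.7931


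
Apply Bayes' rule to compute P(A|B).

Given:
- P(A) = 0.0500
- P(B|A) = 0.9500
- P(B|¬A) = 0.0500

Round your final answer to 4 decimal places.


Bayes' theorem: P(A|B) = P(B|A) × P(A) / P(B)

Step 1: Calculate P(B) using law of total probability
P(B) = P(B|A)P(A) + P(B|¬A)P(¬A)
     = 0.9500 × 0.0500 + 0.0500 × 0.9500
     = 0.04750000 + 0.04750000
     = 0.09500000

Step 2: Apply Bayes' theorem
P(A|B) = P(B|A) × P(A) / P(B)
       = 0.04750000 / 0.09500000
       = 0.5000


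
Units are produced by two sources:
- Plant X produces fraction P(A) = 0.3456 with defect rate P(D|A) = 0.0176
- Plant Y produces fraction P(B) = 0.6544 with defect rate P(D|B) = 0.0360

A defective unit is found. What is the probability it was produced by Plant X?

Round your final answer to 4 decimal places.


Let A = from Plant X, D = defective

Given:
- P(A) = 0.3456, P(B) = 0.6544
- P(D|A) = 0.0176, P(D|B) = 0.0360

Step 1: Find P(D)
P(D) = P(D|A)P(A) + P(D|B)P(B)
     = 0.0176 × 0.3456 + 0.0360 × 0.6544
     = 0.00608256 + 0.02355840
     = 0.02964096

Step 2: Apply Bayes' theorem
P(A|D) = P(D|A)P(A) / P(D)
       = 0.00608256 / 0.02964096
       = 0.2052


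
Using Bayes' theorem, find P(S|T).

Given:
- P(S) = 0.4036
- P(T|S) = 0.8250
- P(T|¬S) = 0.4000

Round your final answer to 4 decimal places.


Bayes' theorem: P(S|T) = P(T|S) × P(S) / P(T)

Step 1: Calculate P(T) using law of total probability
P(T) = P(T|S)P(S) + P(T|¬S)P(¬S)
     = 0.8250 × 0.4036 + 0.4000 × 0.5964
     = 0.33297000 + 0.23856000
     = 0.57153000

Step 2: Apply Bayes' theorem
P(S|T) = P(T|S) × P(S) / P(T)
       = 0.33297000 / 0.57153000
       = 0.5826


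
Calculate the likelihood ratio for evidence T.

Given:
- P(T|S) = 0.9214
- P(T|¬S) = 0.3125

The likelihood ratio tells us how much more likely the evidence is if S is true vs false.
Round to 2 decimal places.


Likelihood Ratio (LR) = P(T|S) / P(T|¬S)

LR = 0.9214 / 0.3125
   = 2.95

The evidence is 2.95 times more likely if S is true than if S is false.
LR > 1, so observing T raises the odds in favor of S.


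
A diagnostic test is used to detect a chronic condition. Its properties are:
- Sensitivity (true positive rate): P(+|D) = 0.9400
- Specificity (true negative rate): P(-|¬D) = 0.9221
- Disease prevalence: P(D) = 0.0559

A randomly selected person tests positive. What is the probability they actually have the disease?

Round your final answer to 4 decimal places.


Let D = has disease, + = positive test

Given:
- P(D) = 0.0559 (prevalence)
- P(+|D) = 0.9400 (sensitivity)
- P(-|¬D) = 0.9221 (specificity)
- P(+|¬D) = 0.0779 (false positive rate = 1 - specificity)

Step 1: Find P(+)
P(+) = P(+|D)P(D) + P(+|¬D)P(¬D)
     = 0.9400 × 0.0559 + 0.0779 × 0.9441
     = 0.05254600 + 0.07354539
     = 0.12609139

Step 2: Apply Bayes' theorem for P(D|+)
P(D|+) = P(+|D)P(D) / P(+)
       = 0.05254600 / 0.12609139
       = 0.4167


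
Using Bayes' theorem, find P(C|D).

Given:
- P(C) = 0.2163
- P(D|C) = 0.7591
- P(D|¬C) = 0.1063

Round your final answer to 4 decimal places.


Bayes' theorem: P(C|D) = P(D|C) × P(C) / P(D)

Step 1: Calculate P(D) using law of total probability
P(D) = P(D|C)P(C) + P(D|¬C)P(¬C)
     = 0.7591 × 0.2163 + 0.1063 × 0.7837
     = 0.16419333 + 0.08330731
     = 0.24750064

Step 2: Apply Bayes' theorem
P(C|D) = P(D|C) × P(C) / P(D)
       = 0.16419333 / 0.24750064
       = 0.6634


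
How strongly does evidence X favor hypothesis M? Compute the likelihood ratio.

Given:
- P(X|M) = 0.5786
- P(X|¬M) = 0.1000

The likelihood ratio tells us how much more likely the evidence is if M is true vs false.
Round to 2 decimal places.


Likelihood Ratio (LR) = P(X|M) / P(X|¬M)

LR = 0.5786 / 0.1000
   = 5.79

The evidence is 5.79 times more likely if M is true than if M is false.
Because LR exceeds 1, X is evidence for M.


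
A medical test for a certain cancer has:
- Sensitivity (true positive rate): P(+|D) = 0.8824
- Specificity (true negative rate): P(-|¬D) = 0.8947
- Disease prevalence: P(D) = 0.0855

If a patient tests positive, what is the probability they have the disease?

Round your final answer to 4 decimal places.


Let D = has disease, + = positive test

Given:
- P(D) = 0.0855 (prevalence)
- P(+|D) = 0.8824 (sensitivity)
- P(-|¬D) = 0.8947 (specificity)
- P(+|¬D) = 0.1053 (false positive rate = 1 - specificity)

Step 1: Find P(+)
P(+) = P(+|D)P(D) + P(+|¬D)P(¬D)
     = 0.8824 × 0.0855 + 0.1053 × 0.9145
     = 0.07544520 + 0.09629685
     = 0.17174205

Step 2: Apply Bayes' theorem for P(D|+)
P(D|+) = P(+|D)P(D) / P(+)
       = 0.07544520 / 0.17174205
       = 0.4393


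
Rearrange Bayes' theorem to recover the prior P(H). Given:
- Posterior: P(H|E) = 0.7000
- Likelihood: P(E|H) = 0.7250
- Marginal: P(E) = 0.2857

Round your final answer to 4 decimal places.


From Bayes' theorem: P(H|E) = P(E|H) × P(H) / P(E)

Rearranging for P(H):
P(H) = P(H|E) × P(E) / P(E|H)
     = 0.7000 × 0.2857 / 0.7250
     = 0.19999000 / 0.7250
     = 0.2758


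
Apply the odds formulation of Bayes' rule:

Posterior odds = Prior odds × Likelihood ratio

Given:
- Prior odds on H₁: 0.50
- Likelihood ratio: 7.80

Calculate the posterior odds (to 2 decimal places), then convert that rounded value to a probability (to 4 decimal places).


Step 1: Calculate posterior odds
Posterior odds = Prior odds × LR
               = 0.50 × 7.80
               = 3.90

Step 2: Convert to probability
P(H₁|E) = Posterior odds / (1 + Posterior odds)
       = 3.90 / (1 + 3.90)
       = 3.90 / 4.90
       = 0.7959

The evidence increased P(H₁) from 0.3333 to 0.7959.


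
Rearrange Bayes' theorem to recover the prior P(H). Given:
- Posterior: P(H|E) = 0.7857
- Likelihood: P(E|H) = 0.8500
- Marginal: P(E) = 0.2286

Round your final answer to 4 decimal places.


From Bayes' theorem: P(H|E) = P(E|H) × P(H) / P(E)

Rearranging for P(H):
P(H) = P(H|E) × P(E) / P(E|H)
     = 0.7857 × 0.2286 / 0.8500
     = 0.17961102 / 0.8500
     = 0.2113


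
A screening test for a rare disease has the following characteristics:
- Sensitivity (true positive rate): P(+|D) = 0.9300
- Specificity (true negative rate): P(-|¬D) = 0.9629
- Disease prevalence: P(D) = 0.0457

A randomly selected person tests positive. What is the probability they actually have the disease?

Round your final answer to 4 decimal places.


Let D = has disease, + = positive test

Given:
- P(D) = 0.0457 (prevalence)
- P(+|D) = 0.9300 (sensitivity)
- P(-|¬D) = 0.9629 (specificity)
- P(+|¬D) = 0.0371 (false positive rate = 1 - specificity)

Step 1: Find P(+)
P(+) = P(+|D)P(D) + P(+|¬D)P(¬D)
     = 0.9300 × 0.0457 + 0.0371 × 0.9543
     = 0.04250100 + 0.03540453
     = 0.07790553

Step 2: Apply Bayes' theorem for P(D|+)
P(D|+) = P(+|D)P(D) / P(+)
       = 0.04250100 / 0.07790553
       = 0.5455


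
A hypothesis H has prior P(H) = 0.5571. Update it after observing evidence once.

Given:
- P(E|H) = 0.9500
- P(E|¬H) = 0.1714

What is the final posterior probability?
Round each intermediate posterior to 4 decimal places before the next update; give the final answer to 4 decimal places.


Sequential Bayesian updating:

Initial prior: P(H) = 0.5571

Update 1:
  P(E) = 0.9500 × 0.5571 + 0.1714 × 0.4429 = 0.52924500 + 0.07591306 = 0.60515806
  P(H|E) = 0.52924500 / 0.60515806 = 0.8746

Final posterior: 0.8746


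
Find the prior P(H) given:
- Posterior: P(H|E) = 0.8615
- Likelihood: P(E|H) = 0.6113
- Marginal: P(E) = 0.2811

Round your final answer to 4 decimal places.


From Bayes' theorem: P(H|E) = P(E|H) × P(H) / P(E)

Rearranging for P(H):
P(H) = P(H|E) × P(E) / P(E|H)
     = 0.8615 × 0.2811 / 0.6113
     = 0.24216765 / 0.6113
     = 0.3962


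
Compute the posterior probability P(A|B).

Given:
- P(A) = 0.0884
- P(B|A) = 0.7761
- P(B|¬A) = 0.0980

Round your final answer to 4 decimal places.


Bayes' theorem: P(A|B) = P(B|A) × P(A) / P(B)

Step 1: Calculate P(B) using law of total probability
P(B) = P(B|A)P(A) + P(B|¬A)P(¬A)
     = 0.7761 × 0.0884 + 0.0980 × 0.9116
     = 0.06860724 + 0.08933680
     = 0.15794404

Step 2: Apply Bayes' theorem
P(A|B) = P(B|A) × P(A) / P(B)
       = 0.06860724 / 0.15794404
       = 0.4344


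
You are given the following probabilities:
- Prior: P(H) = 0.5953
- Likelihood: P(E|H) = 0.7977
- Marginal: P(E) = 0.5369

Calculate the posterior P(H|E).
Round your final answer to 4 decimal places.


Using Bayes' theorem:

P(H|E) = P(E|H) × P(H) / P(E)
       = 0.7977 × 0.5953 / 0.5369
       = 0.47487081 / 0.5369
       = 0.8845

The evidence strengthens our belief in H.
Prior: 0.5953 → Posterior: 0.8845


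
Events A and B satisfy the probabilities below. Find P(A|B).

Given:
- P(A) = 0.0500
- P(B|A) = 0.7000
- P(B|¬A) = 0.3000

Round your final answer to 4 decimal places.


Bayes' theorem: P(A|B) = P(B|A) × P(A) / P(B)

Step 1: Calculate P(B) using law of total probability
P(B) = P(B|A)P(A) + P(B|¬A)P(¬A)
     = 0.7000 × 0.0500 + 0.3000 × 0.9500
     = 0.03500000 + 0.28500000
     = 0.32000000

Step 2: Apply Bayes' theorem
P(A|B) = P(B|A) × P(A) / P(B)
       = 0.03500000 / 0.32000000
       = 0.1094


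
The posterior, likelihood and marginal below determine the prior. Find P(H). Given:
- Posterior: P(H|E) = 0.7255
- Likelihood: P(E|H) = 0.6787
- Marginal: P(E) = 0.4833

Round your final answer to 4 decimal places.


From Bayes' theorem: P(H|E) = P(E|H) × P(H) / P(E)

Rearranging for P(H):
P(H) = P(H|E) × P(E) / P(E|H)
     = 0.7255 × 0.4833 / 0.6787
     = 0.35063415 / 0.6787
     = 0.5166


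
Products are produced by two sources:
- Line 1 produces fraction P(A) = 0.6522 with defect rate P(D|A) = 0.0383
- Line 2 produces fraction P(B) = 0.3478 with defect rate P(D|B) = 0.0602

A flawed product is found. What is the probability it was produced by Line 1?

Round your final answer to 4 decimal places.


Let A = from Line 1, D = flawed

Given:
- P(A) = 0.6522, P(B) = 0.3478
- P(D|A) = 0.0383, P(D|B) = 0.0602

Step 1: Find P(D)
P(D) = P(D|A)P(A) + P(D|B)P(B)
     = 0.0383 × 0.6522 + 0.0602 × 0.3478
     = 0.02497926 + 0.02093756
     = 0.04591682

Step 2: Apply Bayes' theorem
P(A|D) = P(D|A)P(A) / P(D)
       = 0.02497926 / 0.04591682
       = 0.5440


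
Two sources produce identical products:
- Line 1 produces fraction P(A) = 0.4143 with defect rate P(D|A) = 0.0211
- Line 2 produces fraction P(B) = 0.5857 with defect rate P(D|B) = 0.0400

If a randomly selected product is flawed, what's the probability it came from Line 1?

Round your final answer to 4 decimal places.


Let A = from Line 1, D = flawed

Given:
- P(A) = 0.4143, P(B) = 0.5857
- P(D|A) = 0.0211, P(D|B) = 0.0400

Step 1: Find P(D)
P(D) = P(D|A)P(A) + P(D|B)P(B)
     = 0.0211 × 0.4143 + 0.0400 × 0.5857
     = 0.00874173 + 0.02342800
     = 0.03216973

Step 2: Apply Bayes' theorem
P(A|D) = P(D|A)P(A) / P(D)
       = 0.00874173 / 0.03216973
       = 0.2717


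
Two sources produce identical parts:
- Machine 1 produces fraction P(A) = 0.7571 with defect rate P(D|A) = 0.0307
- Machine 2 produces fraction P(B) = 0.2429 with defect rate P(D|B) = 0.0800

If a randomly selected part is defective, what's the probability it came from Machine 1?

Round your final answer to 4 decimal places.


Let A = from Machine 1, D = defective

Given:
- P(A) = 0.7571, P(B) = 0.2429
- P(D|A) = 0.0307, P(D|B) = 0.0800

Step 1: Find P(D)
P(D) = P(D|A)P(A) + P(D|B)P(B)
     = 0.0307 × 0.7571 + 0.0800 × 0.2429
     = 0.02324297 + 0.01943200
     = 0.04267497

Step 2: Apply Bayes' theorem
P(A|D) = P(D|A)P(A) / P(D)
       = 0.02324297 / 0.04267497
       = 0.5447


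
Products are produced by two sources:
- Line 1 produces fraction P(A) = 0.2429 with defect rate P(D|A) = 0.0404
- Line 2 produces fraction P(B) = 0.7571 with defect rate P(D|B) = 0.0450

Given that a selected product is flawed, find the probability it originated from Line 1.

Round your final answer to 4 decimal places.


Let A = from Line 1, D = flawed

Given:
- P(A) = 0.2429, P(B) = 0.7571
- P(D|A) = 0.0404, P(D|B) = 0.0450

Step 1: Find P(D)
P(D) = P(D|A)P(A) + P(D|B)P(B)
     = 0.0404 × 0.2429 + 0.0450 × 0.7571
     = 0.00981316 + 0.03406950
     = 0.04388266

Step 2: Apply Bayes' theorem
P(A|D) = P(D|A)P(A) / P(D)
       = 0.00981316 / 0.04388266
       = 0.2236


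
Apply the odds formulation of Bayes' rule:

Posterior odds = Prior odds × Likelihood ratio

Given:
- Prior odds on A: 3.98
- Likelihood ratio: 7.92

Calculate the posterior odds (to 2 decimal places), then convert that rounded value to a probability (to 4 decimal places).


Step 1: Calculate posterior odds
Posterior odds = Prior odds × LR
               = 3.98 × 7.92
               = 31.52

Step 2: Convert to probability
P(A|E) = Posterior odds / (1 + Posterior odds)
       = 31.52 / (1 + 31.52)
       = 31.52 / 32.52
       = 0.9692

The evidence increased P(A) from 0.7992 to 0.9692.


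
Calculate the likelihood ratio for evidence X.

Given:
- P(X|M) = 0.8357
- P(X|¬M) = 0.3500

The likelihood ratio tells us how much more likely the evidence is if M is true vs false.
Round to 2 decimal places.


Likelihood Ratio (LR) = P(X|M) / P(X|¬M)

LR = 0.8357 / 0.3500
   = 2.39

The evidence is 2.39 times more likely if M is true than if M is false.
LR > 1, so observing X raises the odds in favor of M.


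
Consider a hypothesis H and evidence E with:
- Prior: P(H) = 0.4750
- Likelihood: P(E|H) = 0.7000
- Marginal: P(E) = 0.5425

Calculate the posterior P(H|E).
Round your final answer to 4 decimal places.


Using Bayes' theorem:

P(H|E) = P(E|H) × P(H) / P(E)
       = 0.7000 × 0.4750 / 0.5425
       = 0.33250000 / 0.5425
       = 0.6129

The evidence strengthens our belief in H.
Prior: 0.4750 → Posterior: 0.6129


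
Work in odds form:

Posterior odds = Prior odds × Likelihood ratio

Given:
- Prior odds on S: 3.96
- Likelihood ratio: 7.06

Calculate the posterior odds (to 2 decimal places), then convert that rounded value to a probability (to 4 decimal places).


Step 1: Calculate posterior odds
Posterior odds = Prior odds × LR
               = 3.96 × 7.06
               = 27.96

Step 2: Convert to probability
P(S|E) = Posterior odds / (1 + Posterior odds)
       = 27.96 / (1 + 27.96)
       = 27.96 / 28.96
       = 0.9655

The evidence increased P(S) from 0.7984 to 0.9655.


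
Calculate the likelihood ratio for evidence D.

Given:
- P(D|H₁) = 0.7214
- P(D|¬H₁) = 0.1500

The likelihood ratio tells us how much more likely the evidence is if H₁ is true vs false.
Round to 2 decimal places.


Likelihood Ratio (LR) = P(D|H₁) / P(D|¬H₁)

LR = 0.7214 / 0.1500
   = 4.81

The evidence is 4.81 times more likely if H₁ is true than if H₁ is false.
LR > 1, so observing D raises the odds in favor of H₁.


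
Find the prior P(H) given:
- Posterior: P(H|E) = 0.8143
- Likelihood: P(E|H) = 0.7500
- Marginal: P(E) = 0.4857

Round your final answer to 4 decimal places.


From Bayes' theorem: P(H|E) = P(E|H) × P(H) / P(E)

Rearranging for P(H):
P(H) = P(H|E) × P(E) / P(E|H)
     = 0.8143 × 0.4857 / 0.7500
     = 0.39550551 / 0.7500
     = 0.5273


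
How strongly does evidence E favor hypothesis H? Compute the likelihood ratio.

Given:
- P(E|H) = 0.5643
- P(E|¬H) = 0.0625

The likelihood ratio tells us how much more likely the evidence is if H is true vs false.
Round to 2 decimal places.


Likelihood Ratio (LR) = P(E|H) / P(E|¬H)

LR = 0.5643 / 0.0625
   = 9.03

The evidence is 9.03 times more likely if H is true than if H is false.
LR > 1, so observing E raises the odds in favor of H.


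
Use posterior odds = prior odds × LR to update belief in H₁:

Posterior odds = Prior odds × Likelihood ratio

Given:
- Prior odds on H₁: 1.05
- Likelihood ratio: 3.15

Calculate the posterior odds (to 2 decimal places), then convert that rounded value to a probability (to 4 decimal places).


Step 1: Calculate posterior odds
Posterior odds = Prior odds × LR
               = 1.05 × 3.15
               = 3.31

Step 2: Convert to probability
P(H₁|E) = Posterior odds / (1 + Posterior odds)
       = 3.31 / (1 + 3.31)
       = 3.31 / 4.31
       = 0.7680

The evidence increased P(H₁) from 0.5122 to 0.7680.


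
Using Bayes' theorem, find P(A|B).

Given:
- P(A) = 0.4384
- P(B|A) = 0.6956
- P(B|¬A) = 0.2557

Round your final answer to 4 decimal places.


Bayes' theorem: P(A|B) = P(B|A) × P(A) / P(B)

Step 1: Calculate P(B) using law of total probability
P(B) = P(B|A)P(A) + P(B|¬A)P(¬A)
     = 0.6956 × 0.4384 + 0.2557 × 0.5616
     = 0.30495104 + 0.14360112
     = 0.44855216

Step 2: Apply Bayes' theorem
P(A|B) = P(B|A) × P(A) / P(B)
       = 0.30495104 / 0.44855216
       = 0.6799


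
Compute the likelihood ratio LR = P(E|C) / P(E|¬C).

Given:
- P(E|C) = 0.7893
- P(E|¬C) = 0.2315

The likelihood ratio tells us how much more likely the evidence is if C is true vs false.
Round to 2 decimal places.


Likelihood Ratio (LR) = P(E|C) / P(E|¬C)

LR = 0.7893 / 0.2315
   = 3.41

The evidence is 3.41 times more likely if C is true than if C is false.
Since LR > 1, the evidence supports C over ¬C.


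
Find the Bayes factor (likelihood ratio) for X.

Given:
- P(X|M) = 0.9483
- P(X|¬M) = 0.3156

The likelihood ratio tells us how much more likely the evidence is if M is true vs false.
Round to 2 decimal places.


Likelihood Ratio (LR) = P(X|M) / P(X|¬M)

LR = 0.9483 / 0.3156
   = 3.00

The evidence is 3.00 times more likely if M is true than if M is false.
LR > 1, so observing X raises the odds in favor of M.


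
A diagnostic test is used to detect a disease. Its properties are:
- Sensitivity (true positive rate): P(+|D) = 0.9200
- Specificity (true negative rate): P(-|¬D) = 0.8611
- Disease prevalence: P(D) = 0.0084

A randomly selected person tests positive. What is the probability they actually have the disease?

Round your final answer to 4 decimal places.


Let D = has disease, + = positive test

Given:
- P(D) = 0.0084 (prevalence)
- P(+|D) = 0.9200 (sensitivity)
- P(-|¬D) = 0.8611 (specificity)
- P(+|¬D) = 0.1389 (false positive rate = 1 - specificity)

Step 1: Find P(+)
P(+) = P(+|D)P(D) + P(+|¬D)P(¬D)
     = 0.9200 × 0.0084 + 0.1389 × 0.9916
     = 0.00772800 + 0.13773324
     = 0.14546124

Step 2: Apply Bayes' theorem for P(D|+)
P(D|+) = P(+|D)P(D) / P(+)
       = 0.00772800 / 0.14546124
       = 0.0531


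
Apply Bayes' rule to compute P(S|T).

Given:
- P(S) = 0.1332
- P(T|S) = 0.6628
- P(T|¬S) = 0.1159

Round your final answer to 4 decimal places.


Bayes' theorem: P(S|T) = P(T|S) × P(S) / P(T)

Step 1: Calculate P(T) using law of total probability
P(T) = P(T|S)P(S) + P(T|¬S)P(¬S)
     = 0.6628 × 0.1332 + 0.1159 × 0.8668
     = 0.08828496 + 0.10046212
     = 0.18874708

Step 2: Apply Bayes' theorem
P(S|T) = P(T|S) × P(S) / P(T)
       = 0.08828496 / 0.18874708
       = 0.4677


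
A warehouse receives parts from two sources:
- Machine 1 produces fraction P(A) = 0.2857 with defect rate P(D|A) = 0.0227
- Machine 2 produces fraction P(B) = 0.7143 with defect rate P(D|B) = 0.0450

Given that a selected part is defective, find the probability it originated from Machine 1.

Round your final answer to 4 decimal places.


Let A = from Machine 1, D = defective

Given:
- P(A) = 0.2857, P(B) = 0.7143
- P(D|A) = 0.0227, P(D|B) = 0.0450

Step 1: Find P(D)
P(D) = P(D|A)P(A) + P(D|B)P(B)
     = 0.0227 × 0.2857 + 0.0450 × 0.7143
     = 0.00648539 + 0.03214350
     = 0.03862889

Step 2: Apply Bayes' theorem
P(A|D) = P(D|A)P(A) / P(D)
       = 0.00648539 / 0.03862889
       = 0.1679


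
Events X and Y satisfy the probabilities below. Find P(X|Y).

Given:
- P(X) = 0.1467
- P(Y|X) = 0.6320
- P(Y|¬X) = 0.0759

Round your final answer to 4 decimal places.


Bayes' theorem: P(X|Y) = P(Y|X) × P(X) / P(Y)

Step 1: Calculate P(Y) using law of total probability
P(Y) = P(Y|X)P(X) + P(Y|¬X)P(¬X)
     = 0.6320 × 0.1467 + 0.0759 × 0.8533
     = 0.09271440 + 0.06476547
     = 0.15747987

Step 2: Apply Bayes' theorem
P(X|Y) = P(Y|X) × P(X) / P(Y)
       = 0.09271440 / 0.15747987
       = 0.5887


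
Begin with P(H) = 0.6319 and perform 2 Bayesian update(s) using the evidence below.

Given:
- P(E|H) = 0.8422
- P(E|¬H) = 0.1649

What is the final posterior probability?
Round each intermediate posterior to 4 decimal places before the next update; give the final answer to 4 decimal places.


Sequential Bayesian updating:

Initial prior: P(H) = 0.6319

Update 1:
  P(E) = 0.8422 × 0.6319 + 0.1649 × 0.3681 = 0.53218618 + 0.06069969 = 0.59288587
  P(H|E) = 0.53218618 / 0.59288587 = 0.8976

Update 2:
  P(E) = 0.8422 × 0.8976 + 0.1649 × 0.1024 = 0.75595872 + 0.01688576 = 0.77284448
  P(H|E) = 0.75595872 / 0.77284448 = 0.9782

Final posterior: 0.9782


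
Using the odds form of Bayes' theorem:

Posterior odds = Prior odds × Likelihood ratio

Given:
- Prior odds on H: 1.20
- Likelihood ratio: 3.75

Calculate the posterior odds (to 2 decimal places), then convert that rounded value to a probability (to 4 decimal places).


Step 1: Calculate posterior odds
Posterior odds = Prior odds × LR
               = 1.20 × 3.75
               = 4.50

Step 2: Convert to probability
P(H|E) = Posterior odds / (1 + Posterior odds)
       = 4.50 / (1 + 4.50)
       = 4.50 / 5.50
       = 0.8182

The evidence increased P(H) from 0.5455 to 0.8182.


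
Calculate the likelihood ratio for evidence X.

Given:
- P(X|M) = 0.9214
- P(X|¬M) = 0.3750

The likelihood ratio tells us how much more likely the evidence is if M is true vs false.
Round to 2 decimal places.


Likelihood Ratio (LR) = P(X|M) / P(X|¬M)

LR = 0.9214 / 0.3750
   = 2.46

The evidence is 2.46 times more likely if M is true than if M is false.
Because LR exceeds 1, X is evidence for M.


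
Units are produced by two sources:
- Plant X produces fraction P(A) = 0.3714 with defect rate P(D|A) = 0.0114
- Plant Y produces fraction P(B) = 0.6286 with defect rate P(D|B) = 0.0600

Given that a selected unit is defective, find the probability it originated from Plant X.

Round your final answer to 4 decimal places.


Let A = from Plant X, D = defective

Given:
- P(A) = 0.3714, P(B) = 0.6286
- P(D|A) = 0.0114, P(D|B) = 0.0600

Step 1: Find P(D)
P(D) = P(D|A)P(A) + P(D|B)P(B)
     = 0.0114 × 0.3714 + 0.0600 × 0.6286
     = 0.00423396 + 0.03771600
     = 0.04194996

Step 2: Apply Bayes' theorem
P(A|D) = P(D|A)P(A) / P(D)
       = 0.00423396 / 0.04194996
       = 0.1009


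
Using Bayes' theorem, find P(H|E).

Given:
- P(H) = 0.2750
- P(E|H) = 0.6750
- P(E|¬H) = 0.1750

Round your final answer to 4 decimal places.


Bayes' theorem: P(H|E) = P(E|H) × P(H) / P(E)

Step 1: Calculate P(E) using law of total probability
P(E) = P(E|H)P(H) + P(E|¬H)P(¬H)
     = 0.6750 × 0.2750 + 0.1750 × 0.7250
     = 0.18562500 + 0.12687500
     = 0.31250000

Step 2: Apply Bayes' theorem
P(H|E) = P(E|H) × P(H) / P(E)
       = 0.18562500 / 0.31250000
       = 0.5940


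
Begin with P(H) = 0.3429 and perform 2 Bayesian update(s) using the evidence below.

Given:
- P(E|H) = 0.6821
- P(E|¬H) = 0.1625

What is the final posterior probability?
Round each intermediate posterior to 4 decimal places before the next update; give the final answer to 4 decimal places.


Sequential Bayesian updating:

Initial prior: P(H) = 0.3429

Update 1:
  P(E) = 0.6821 × 0.3429 + 0.1625 × 0.6571 = 0.23389209 + 0.10677875 = 0.34067084
  P(H|E) = 0.23389209 / 0.34067084 = 0.6866

Update 2:
  P(E) = 0.6821 × 0.6866 + 0.1625 × 0.3134 = 0.46832986 + 0.05092750 = 0.51925736
  P(H|E) = 0.46832986 / 0.51925736 = 0.9019

Final posterior: 0.9019


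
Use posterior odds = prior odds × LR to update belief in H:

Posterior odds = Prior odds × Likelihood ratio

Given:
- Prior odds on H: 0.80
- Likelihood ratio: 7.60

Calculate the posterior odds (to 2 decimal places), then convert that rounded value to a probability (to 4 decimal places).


Step 1: Calculate posterior odds
Posterior odds = Prior odds × LR
               = 0.80 × 7.60
               = 6.08

Step 2: Convert to probability
P(H|E) = Posterior odds / (1 + Posterior odds)
       = 6.08 / (1 + 6.08)
       = 6.08 / 7.08
       = 0.8588

The evidence increased P(H) from 0.4444 to 0.8588.


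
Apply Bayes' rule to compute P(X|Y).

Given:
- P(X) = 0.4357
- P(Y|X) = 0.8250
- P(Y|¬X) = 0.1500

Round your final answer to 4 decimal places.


Bayes' theorem: P(X|Y) = P(Y|X) × P(X) / P(Y)

Step 1: Calculate P(Y) using law of total probability
P(Y) = P(Y|X)P(X) + P(Y|¬X)P(¬X)
     = 0.8250 × 0.4357 + 0.1500 × 0.5643
     = 0.35945250 + 0.08464500
     = 0.44409750

Step 2: Apply Bayes' theorem
P(X|Y) = P(Y|X) × P(X) / P(Y)
       = 0.35945250 / 0.44409750
       = 0.8094


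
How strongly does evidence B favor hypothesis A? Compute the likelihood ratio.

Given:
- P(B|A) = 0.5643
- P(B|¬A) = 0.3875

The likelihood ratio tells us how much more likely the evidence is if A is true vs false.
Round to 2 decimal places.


Likelihood Ratio (LR) = P(B|A) / P(B|¬A)

LR = 0.5643 / 0.3875
   = 1.46

The evidence is 1.46 times more likely if A is true than if A is false.
Since LR > 1, the evidence supports A over ¬A.


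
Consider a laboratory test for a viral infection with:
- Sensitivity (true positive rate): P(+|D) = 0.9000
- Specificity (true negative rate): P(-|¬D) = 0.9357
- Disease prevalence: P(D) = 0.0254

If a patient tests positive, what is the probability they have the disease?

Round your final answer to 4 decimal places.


Let D = has disease, + = positive test

Given:
- P(D) = 0.0254 (prevalence)
- P(+|D) = 0.9000 (sensitivity)
- P(-|¬D) = 0.9357 (specificity)
- P(+|¬D) = 0.0643 (false positive rate = 1 - specificity)

Step 1: Find P(+)
P(+) = P(+|D)P(D) + P(+|¬D)P(¬D)
     = 0.9000 × 0.0254 + 0.0643 × 0.9746
     = 0.02286000 + 0.06266678
     = 0.08552678

Step 2: Apply Bayes' theorem for P(D|+)
P(D|+) = P(+|D)P(D) / P(+)
       = 0.02286000 / 0.08552678
       = 0.2673


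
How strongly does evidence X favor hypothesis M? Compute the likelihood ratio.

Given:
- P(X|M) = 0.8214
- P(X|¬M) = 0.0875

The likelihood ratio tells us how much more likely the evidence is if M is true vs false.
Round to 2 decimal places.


Likelihood Ratio (LR) = P(X|M) / P(X|¬M)

LR = 0.8214 / 0.0875
   = 9.39

The evidence is 9.39 times more likely if M is true than if M is false.
Since LR > 1, the evidence supports M over ¬M.


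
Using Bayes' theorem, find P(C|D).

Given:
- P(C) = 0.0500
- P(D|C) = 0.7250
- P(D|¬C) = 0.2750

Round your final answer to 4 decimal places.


Bayes' theorem: P(C|D) = P(D|C) × P(C) / P(D)

Step 1: Calculate P(D) using law of total probability
P(D) = P(D|C)P(C) + P(D|¬C)P(¬C)
     = 0.7250 × 0.0500 + 0.2750 × 0.9500
     = 0.03625000 + 0.26125000
     = 0.29750000

Step 2: Apply Bayes' theorem
P(C|D) = P(D|C) × P(C) / P(D)
       = 0.03625000 / 0.29750000
       = 0.1218


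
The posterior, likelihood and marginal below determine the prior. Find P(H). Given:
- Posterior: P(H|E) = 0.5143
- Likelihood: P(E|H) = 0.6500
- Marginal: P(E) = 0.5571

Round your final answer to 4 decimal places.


From Bayes' theorem: P(H|E) = P(E|H) × P(H) / P(E)

Rearranging for P(H):
P(H) = P(H|E) × P(E) / P(E|H)
     = 0.5143 × 0.5571 / 0.6500
     = 0.28651653 / 0.6500
     = 0.4408


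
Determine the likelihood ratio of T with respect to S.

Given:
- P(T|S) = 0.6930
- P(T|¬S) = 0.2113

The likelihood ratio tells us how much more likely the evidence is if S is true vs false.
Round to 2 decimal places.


Likelihood Ratio (LR) = P(T|S) / P(T|¬S)

LR = 0.6930 / 0.2113
   = 3.28

The evidence is 3.28 times more likely if S is true than if S is false.
LR > 1, so observing T raises the odds in favor of S.


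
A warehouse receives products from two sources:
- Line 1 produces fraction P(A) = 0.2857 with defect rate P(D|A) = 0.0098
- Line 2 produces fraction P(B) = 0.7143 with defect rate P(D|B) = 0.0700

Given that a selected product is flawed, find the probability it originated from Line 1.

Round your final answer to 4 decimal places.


Let A = from Line 1, D = flawed

Given:
- P(A) = 0.2857, P(B) = 0.7143
- P(D|A) = 0.0098, P(D|B) = 0.0700

Step 1: Find P(D)
P(D) = P(D|A)P(A) + P(D|B)P(B)
     = 0.0098 × 0.2857 + 0.0700 × 0.7143
     = 0.00279986 + 0.05000100
     = 0.05280086

Step 2: Apply Bayes' theorem
P(A|D) = P(D|A)P(A) / P(D)
       = 0.00279986 / 0.05280086
       = 0.0530


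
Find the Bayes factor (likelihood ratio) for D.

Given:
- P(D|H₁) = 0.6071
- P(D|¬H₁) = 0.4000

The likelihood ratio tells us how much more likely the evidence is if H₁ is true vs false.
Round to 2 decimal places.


Likelihood Ratio (LR) = P(D|H₁) / P(D|¬H₁)

LR = 0.6071 / 0.4000
   = 1.52

The evidence is 1.52 times more likely if H₁ is true than if H₁ is false.
Because LR exceeds 1, D is evidence for H₁.


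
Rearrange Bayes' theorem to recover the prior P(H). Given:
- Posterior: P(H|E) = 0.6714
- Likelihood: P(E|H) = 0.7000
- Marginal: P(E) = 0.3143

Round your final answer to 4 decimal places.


From Bayes' theorem: P(H|E) = P(E|H) × P(H) / P(E)

Rearranging for P(H):
P(H) = P(H|E) × P(E) / P(E|H)
     = 0.6714 × 0.3143 / 0.7000
     = 0.21102102 / 0.7000
     = 0.3015


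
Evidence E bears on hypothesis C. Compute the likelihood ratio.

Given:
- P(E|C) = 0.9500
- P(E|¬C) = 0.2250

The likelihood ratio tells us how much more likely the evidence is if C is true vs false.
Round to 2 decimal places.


Likelihood Ratio (LR) = P(E|C) / P(E|¬C)

LR = 0.9500 / 0.2250
   = 4.22

The evidence is 4.22 times more likely if C is true than if C is false.
Because LR exceeds 1, E is evidence for C.


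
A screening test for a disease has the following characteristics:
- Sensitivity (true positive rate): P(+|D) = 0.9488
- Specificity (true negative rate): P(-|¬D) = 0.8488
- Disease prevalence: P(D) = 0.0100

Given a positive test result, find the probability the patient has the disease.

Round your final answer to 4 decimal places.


Let D = has disease, + = positive test

Given:
- P(D) = 0.0100 (prevalence)
- P(+|D) = 0.9488 (sensitivity)
- P(-|¬D) = 0.8488 (specificity)
- P(+|¬D) = 0.1512 (false positive rate = 1 - specificity)

Step 1: Find P(+)
P(+) = P(+|D)P(D) + P(+|¬D)P(¬D)
     = 0.9488 × 0.0100 + 0.1512 × 0.9900
     = 0.00948800 + 0.14968800
     = 0.15917600

Step 2: Apply Bayes' theorem for P(D|+)
P(D|+) = P(+|D)P(D) / P(+)
       = 0.00948800 / 0.15917600
       = 0.0596


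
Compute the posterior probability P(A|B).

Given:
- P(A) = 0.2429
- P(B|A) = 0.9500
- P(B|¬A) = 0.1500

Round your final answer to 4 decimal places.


Bayes' theorem: P(A|B) = P(B|A) × P(A) / P(B)

Step 1: Calculate P(B) using law of total probability
P(B) = P(B|A)P(A) + P(B|¬A)P(¬A)
     = 0.9500 × 0.2429 + 0.1500 × 0.7571
     = 0.23075500 + 0.11356500
     = 0.34432000

Step 2: Apply Bayes' theorem
P(A|B) = P(B|A) × P(A) / P(B)
       = 0.23075500 / 0.34432000
       = 0.6702


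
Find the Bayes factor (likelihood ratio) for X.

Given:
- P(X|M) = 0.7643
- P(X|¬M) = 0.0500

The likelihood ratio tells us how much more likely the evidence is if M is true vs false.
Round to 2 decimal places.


Likelihood Ratio (LR) = P(X|M) / P(X|¬M)

LR = 0.7643 / 0.0500
   = 15.29

The evidence is 15.29 times more likely if M is true than if M is false.
Since LR > 1, the evidence supports M over ¬M.


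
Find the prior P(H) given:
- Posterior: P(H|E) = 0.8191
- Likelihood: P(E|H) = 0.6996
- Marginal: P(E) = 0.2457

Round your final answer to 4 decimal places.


From Bayes' theorem: P(H|E) = P(E|H) × P(H) / P(E)

Rearranging for P(H):
P(H) = P(H|E) × P(E) / P(E|H)
     = 0.8191 × 0.2457 / 0.6996
     = 0.20125287 / 0.6996
     = 0.2877


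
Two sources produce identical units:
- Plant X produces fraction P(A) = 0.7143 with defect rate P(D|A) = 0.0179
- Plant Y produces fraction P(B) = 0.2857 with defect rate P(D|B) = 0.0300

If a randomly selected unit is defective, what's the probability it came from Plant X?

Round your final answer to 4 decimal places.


Let A = from Plant X, D = defective

Given:
- P(A) = 0.7143, P(B) = 0.2857
- P(D|A) = 0.0179, P(D|B) = 0.0300

Step 1: Find P(D)
P(D) = P(D|A)P(A) + P(D|B)P(B)
     = 0.0179 × 0.7143 + 0.0300 × 0.2857
     = 0.01278597 + 0.00857100
     = 0.02135697

Step 2: Apply Bayes' theorem
P(A|D) = P(D|A)P(A) / P(D)
       = 0.01278597 / 0.02135697
       = 0.5987


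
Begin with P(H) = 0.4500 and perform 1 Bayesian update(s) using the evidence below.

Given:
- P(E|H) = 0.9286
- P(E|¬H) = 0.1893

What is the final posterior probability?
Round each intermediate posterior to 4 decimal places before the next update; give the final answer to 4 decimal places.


Sequential Bayesian updating:

Initial prior: P(H) = 0.4500

Update 1:
  P(E) = 0.9286 × 0.4500 + 0.1893 × 0.5500 = 0.41787000 + 0.10411500 = 0.52198500
  P(H|E) = 0.41787000 / 0.52198500 = 0.8005

Final posterior: 0.8005


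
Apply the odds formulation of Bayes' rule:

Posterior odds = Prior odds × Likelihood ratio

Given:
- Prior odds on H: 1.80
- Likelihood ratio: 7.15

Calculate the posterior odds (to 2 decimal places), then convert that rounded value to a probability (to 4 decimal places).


Step 1: Calculate posterior odds
Posterior odds = Prior odds × LR
               = 1.80 × 7.15
               = 12.87

Step 2: Convert to probability
P(H|E) = Posterior odds / (1 + Posterior odds)
       = 12.87 / (1 + 12.87)
       = 12.87 / 13.87
       = 0.9279

The evidence increased P(H) from 0.6429 to 0.9279.


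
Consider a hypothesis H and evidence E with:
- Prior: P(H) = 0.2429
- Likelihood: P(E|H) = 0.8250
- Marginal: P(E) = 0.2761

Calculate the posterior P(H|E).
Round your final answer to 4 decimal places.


Using Bayes' theorem:

P(H|E) = P(E|H) × P(H) / P(E)
       = 0.8250 × 0.2429 / 0.2761
       = 0.20039250 / 0.2761
       = 0.7258

The evidence strengthens our belief in H.
Prior: 0.2429 → Posterior: 0.7258


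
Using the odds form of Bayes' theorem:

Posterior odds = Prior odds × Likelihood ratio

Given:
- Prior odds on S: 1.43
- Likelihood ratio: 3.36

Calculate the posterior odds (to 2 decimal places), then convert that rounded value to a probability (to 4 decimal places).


Step 1: Calculate posterior odds
Posterior odds = Prior odds × LR
               = 1.43 × 3.36
               = 4.80

Step 2: Convert to probability
P(S|E) = Posterior odds / (1 + Posterior odds)
       = 4.80 / (1 + 4.80)
       = 4.80 / 5.80
       = 0.8276

The evidence increased P(S) from 0.5885 to 0.8276.


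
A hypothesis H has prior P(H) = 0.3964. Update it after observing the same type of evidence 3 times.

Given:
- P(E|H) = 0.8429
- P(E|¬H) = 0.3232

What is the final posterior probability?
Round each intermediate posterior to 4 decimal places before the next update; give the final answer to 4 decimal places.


Sequential Bayesian updating:

Initial prior: P(H) = 0.3964

Update 1:
  P(E) = 0.8429 × 0.3964 + 0.3232 × 0.6036 = 0.33412556 + 0.19508352 = 0.52920908
  P(H|E) = 0.33412556 / 0.52920908 = 0.6314

Update 2:
  P(E) = 0.8429 × 0.6314 + 0.3232 × 0.3686 = 0.53220706 + 0.11913152 = 0.65133858
  P(H|E) = 0.53220706 / 0.65133858 = 0.8171

Update 3:
  P(E) = 0.8429 × 0.8171 + 0.3232 × 0.1829 = 0.68873359 + 0.05911328 = 0.74784687
  P(H|E) = 0.68873359 / 0.74784687 = 0.9210

Final posterior: 0.9210


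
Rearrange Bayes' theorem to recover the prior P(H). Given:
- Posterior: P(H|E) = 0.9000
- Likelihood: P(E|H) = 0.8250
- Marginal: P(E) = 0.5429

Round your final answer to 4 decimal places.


From Bayes' theorem: P(H|E) = P(E|H) × P(H) / P(E)

Rearranging for P(H):
P(H) = P(H|E) × P(E) / P(E|H)
     = 0.9000 × 0.5429 / 0.8250
     = 0.48861000 / 0.8250
     = 0.5923


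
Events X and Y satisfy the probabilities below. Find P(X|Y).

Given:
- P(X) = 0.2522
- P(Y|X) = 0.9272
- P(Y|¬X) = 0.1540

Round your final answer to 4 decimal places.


Bayes' theorem: P(X|Y) = P(Y|X) × P(X) / P(Y)

Step 1: Calculate P(Y) using law of total probability
P(Y) = P(Y|X)P(X) + P(Y|¬X)P(¬X)
     = 0.9272 × 0.2522 + 0.1540 × 0.7478
     = 0.23383984 + 0.11516120
     = 0.34900104

Step 2: Apply Bayes' theorem
P(X|Y) = P(Y|X) × P(X) / P(Y)
       = 0.23383984 / 0.34900104
       = 0.6700


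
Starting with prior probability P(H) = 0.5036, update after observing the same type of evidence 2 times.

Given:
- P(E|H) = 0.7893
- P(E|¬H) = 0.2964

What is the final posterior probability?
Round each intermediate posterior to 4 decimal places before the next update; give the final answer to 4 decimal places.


Sequential Bayesian updating:

Initial prior: P(H) = 0.5036

Update 1:
  P(E) = 0.7893 × 0.5036 + 0.2964 × 0.4964 = 0.39749148 + 0.14713296 = 0.54462444
  P(H|E) = 0.39749148 / 0.54462444 = 0.7298

Update 2:
  P(E) = 0.7893 × 0.7298 + 0.2964 × 0.2702 = 0.57603114 + 0.08008728 = 0.65611842
  P(H|E) = 0.57603114 / 0.65611842 = 0.8779

Final posterior: 0.8779
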